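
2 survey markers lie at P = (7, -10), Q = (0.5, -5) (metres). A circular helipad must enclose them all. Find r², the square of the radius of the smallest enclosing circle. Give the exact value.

The smallest circle enclosing two points has them as diameter endpoints.
Centre = midpoint = (3.75, -7.5); r² = |PQ|²/4 = 67.25/4 = 16.8125.

16.8125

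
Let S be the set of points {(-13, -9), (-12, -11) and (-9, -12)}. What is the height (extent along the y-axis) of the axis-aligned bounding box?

3

max y = -9, min y = -12, so height = 3.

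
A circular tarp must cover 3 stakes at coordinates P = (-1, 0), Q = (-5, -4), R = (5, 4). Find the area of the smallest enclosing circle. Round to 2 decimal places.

Side lengths²: PQ² = 32, PR² = 52, QR² = 164.
Since QR² = 164 ≥ 52 + 32 = 84, the angle opposite QR is not acute, so the smallest enclosing circle has QR as diameter.
Centre = midpoint of QR = (0, 0), r² = 164/4 = 41.
Area = π·r² = π·41 ≈ 128.81.

128.81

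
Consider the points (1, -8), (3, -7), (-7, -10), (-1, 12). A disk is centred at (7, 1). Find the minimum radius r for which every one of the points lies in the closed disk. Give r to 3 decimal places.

17.804

The required radius is the distance from (7, 1) to the farthest point.
Squared distances: 117, 80, 317, 185.
Maximum is 317, attained at (-7, -10).
r = √317 ≈ 17.804.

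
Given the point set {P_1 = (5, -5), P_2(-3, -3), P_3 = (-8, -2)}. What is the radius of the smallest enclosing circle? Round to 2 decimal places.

Side lengths²: P_1P_2² = 68, P_1P_3² = 178, P_2P_3² = 26.
Since P_1P_3² = 178 ≥ 68 + 26 = 94, the angle opposite P_1P_3 is not acute, so the smallest enclosing circle has P_1P_3 as diameter.
Centre = midpoint of P_1P_3 = (-1.5, -3.5), r² = 178/4 = 44.5.
r = √(44.5) ≈ 6.67.

6.67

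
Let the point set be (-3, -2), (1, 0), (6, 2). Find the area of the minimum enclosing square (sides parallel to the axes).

The bounding box has width 9 and height 4.
An axis-aligned square enclosing the set must have side ≥ max(width, height).
So the minimum side is max(9, 4) = 9.
Area = 9² = 81.

81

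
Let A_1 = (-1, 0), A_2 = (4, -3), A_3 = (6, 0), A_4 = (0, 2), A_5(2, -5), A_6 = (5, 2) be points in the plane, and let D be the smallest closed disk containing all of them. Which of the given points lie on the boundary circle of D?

A_4, A_5, A_6

By Welzl's lemma the MEC is supported by two points (diametrically opposite) or three points (on a circumcircle).
The minimum enclosing circle is determined by three boundary points: A_4, A_5, A_6.
Their circumcentre is (2.5, -15/14) with r² = 1537/98.
The farthest remaining point A_1 is at distance² 1313/98 ≤ 1537/98.
The points at distance exactly r from the centre are A_4, A_5, A_6 — 3 points.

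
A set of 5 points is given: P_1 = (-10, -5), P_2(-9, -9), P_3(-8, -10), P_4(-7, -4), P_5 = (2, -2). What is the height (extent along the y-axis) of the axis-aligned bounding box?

max y = -2, min y = -10, so height = 8.

8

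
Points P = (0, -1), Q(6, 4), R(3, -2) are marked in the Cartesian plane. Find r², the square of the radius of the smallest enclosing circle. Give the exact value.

Side lengths²: PQ² = 61, PR² = 10, QR² = 45.
Since PQ² = 61 ≥ 45 + 10 = 55, the angle opposite PQ is not acute, so the smallest enclosing circle has PQ as diameter.
Centre = midpoint of PQ = (3, 1.5), r² = 61/4 = 15.25.

15.25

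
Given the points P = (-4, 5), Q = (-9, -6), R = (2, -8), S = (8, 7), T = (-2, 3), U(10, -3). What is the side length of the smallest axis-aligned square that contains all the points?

19

The bounding box has width 19 and height 15.
An axis-aligned square enclosing the set must have side ≥ max(width, height).
So the minimum side is max(19, 15) = 19.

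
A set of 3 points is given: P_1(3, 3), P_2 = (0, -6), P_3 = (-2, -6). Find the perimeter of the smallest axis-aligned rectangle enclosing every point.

28

Width = max x − min x = 3 − (-2) = 5.
Height = max y − min y = 3 − (-6) = 9.
Perimeter = 2(5 + 9) = 28.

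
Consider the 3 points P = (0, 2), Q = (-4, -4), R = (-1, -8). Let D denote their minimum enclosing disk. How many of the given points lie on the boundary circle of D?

2

Side lengths²: PQ² = 52, PR² = 101, QR² = 25.
Since PR² = 101 ≥ 52 + 25 = 77, the angle opposite PR is not acute, so the smallest enclosing circle has PR as diameter.
Centre = midpoint of PR = (-0.5, -3), r² = 101/4 = 25.25.
The points at distance exactly r from the centre are P, R — 2 points.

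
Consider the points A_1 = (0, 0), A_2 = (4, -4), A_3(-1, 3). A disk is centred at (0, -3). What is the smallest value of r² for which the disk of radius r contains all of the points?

The required radius is the distance from (0, -3) to the farthest point.
Squared distances: 9, 17, 37.
Maximum is 37, attained at A_3.

37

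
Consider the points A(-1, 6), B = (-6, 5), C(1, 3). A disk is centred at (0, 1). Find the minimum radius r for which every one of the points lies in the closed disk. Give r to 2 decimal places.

7.21

The required radius is the distance from (0, 1) to the farthest point.
Squared distances: 26, 52, 5.
Maximum is 52, attained at B.
r = √52 ≈ 7.21.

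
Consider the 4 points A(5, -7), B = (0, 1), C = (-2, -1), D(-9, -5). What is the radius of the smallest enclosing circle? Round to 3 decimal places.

7.074

The minimum enclosing circle of a finite set is fixed by two of the points (as a diameter) or three (as a circumcircle).
The minimum enclosing circle is determined by three boundary points: A, B, D.
Their circumcentre is (-67/34, -197/34) with r² = 28925/578.
The farthest remaining point C is at distance² 13285/578 ≤ 28925/578.
r = √(28925/578) ≈ 7.074.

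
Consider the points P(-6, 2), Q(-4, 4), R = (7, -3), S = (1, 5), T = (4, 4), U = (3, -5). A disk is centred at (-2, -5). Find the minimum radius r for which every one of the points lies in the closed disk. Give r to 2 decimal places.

10.82

The required radius is the distance from (-2, -5) to the farthest point.
Squared distances: 65, 85, 85, 109, 117, 25.
Maximum is 117, attained at T.
r = √117 ≈ 10.82.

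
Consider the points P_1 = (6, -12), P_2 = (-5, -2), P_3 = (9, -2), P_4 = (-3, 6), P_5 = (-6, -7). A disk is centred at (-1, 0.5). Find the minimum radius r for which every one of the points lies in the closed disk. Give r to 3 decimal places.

The required radius is the distance from (-1, 0.5) to the farthest point.
Squared distances: 205.25, 22.25, 106.25, 34.25, 81.25.
Maximum is 205.25, attained at P_1.
r = √(205.25) ≈ 14.327.

14.327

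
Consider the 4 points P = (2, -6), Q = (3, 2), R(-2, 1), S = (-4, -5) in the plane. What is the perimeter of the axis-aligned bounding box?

30

Width = max x − min x = 3 − (-4) = 7.
Height = max y − min y = 2 − (-6) = 8.
Perimeter = 2(7 + 8) = 30.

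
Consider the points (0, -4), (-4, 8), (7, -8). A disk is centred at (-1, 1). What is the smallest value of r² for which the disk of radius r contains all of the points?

145

The required radius is the distance from (-1, 1) to the farthest point.
Squared distances: 26, 58, 145.
Maximum is 145, attained at (7, -8).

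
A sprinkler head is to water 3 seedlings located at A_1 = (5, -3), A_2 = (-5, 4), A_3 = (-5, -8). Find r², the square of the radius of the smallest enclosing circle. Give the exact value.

Side lengths²: A_1A_2² = 149, A_1A_3² = 125, A_2A_3² = 144.
Since A_1A_2² = 149 < 144 + 125 = 269, the triangle is acute, so the smallest enclosing circle is the circumcircle.
Circumcentre = (-1.75, -2), r² = 46.5625.

46.5625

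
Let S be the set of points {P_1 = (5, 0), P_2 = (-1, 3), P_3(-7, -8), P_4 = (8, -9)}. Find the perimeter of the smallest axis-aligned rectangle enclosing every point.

Width = max x − min x = 8 − (-7) = 15.
Height = max y − min y = 3 − (-9) = 12.
Perimeter = 2(15 + 12) = 54.

54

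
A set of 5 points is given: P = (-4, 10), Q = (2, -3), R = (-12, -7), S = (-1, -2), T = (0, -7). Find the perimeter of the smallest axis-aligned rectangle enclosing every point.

62

Width = max x − min x = 2 − (-12) = 14.
Height = max y − min y = 10 − (-7) = 17.
Perimeter = 2(14 + 17) = 62.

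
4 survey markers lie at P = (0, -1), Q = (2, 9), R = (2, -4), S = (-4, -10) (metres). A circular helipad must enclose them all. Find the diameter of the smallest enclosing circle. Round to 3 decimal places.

19.925

By Welzl's lemma the MEC is supported by two points (diametrically opposite) or three points (on a circumcircle).
The farthest pair is Q–S with squared distance 397. The circle on this segment as diameter has centre (-1, -0.5) and r² = 397/4 = 99.25.
Check P: distance² to centre = 1.25 ≤ 99.25, so it lies inside.
All remaining points lie in this disk, and no smaller disk contains both endpoints, so this is the minimum enclosing circle.
Diameter = 2r = 2√(99.25) ≈ 19.925.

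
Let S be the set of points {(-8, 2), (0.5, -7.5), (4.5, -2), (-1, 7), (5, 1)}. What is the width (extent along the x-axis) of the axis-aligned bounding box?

max x = 5, min x = -8, so width = 13.

13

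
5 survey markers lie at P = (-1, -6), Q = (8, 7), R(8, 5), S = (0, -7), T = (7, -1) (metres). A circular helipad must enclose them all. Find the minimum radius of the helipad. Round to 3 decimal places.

By Welzl's lemma the MEC is supported by two points (diametrically opposite) or three points (on a circumcircle).
The farthest pair is Q–S with squared distance 260. The circle on this segment as diameter has centre (4, 0) and r² = 260/4 = 65.
Check P: distance² to centre = 61 ≤ 65, so it lies inside.
All remaining points lie in this disk, and no smaller disk contains both endpoints, so this is the minimum enclosing circle.
r = √65 ≈ 8.062.

8.062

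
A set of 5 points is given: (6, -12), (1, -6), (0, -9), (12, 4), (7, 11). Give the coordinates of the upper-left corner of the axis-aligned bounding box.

x-range [0, 12], y-range [-12, 11].
The upper-left corner is (0, 11).

(0, 11)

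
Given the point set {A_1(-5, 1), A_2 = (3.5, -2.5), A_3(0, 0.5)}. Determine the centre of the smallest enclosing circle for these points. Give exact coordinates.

(-0.75, -0.75)

Side lengths²: A_1A_2² = 84.5, A_1A_3² = 25.25, A_2A_3² = 21.25.
Since A_1A_2² = 84.5 ≥ 25.25 + 21.25 = 46.5, the angle opposite A_1A_2 is not acute, so the smallest enclosing circle has A_1A_2 as diameter.
Centre = midpoint of A_1A_2 = (-0.75, -0.75), r² = 84.5/4 = 21.125.
Centre = (-0.75, -0.75).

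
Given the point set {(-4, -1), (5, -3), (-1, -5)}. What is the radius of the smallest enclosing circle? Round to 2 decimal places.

Call the three points A, B, C in the order given.
Side lengths²: AB² = 85, AC² = 25, BC² = 40.
Since AB² = 85 ≥ 40 + 25 = 65, the angle opposite AB is not acute, so the smallest enclosing circle has AB as diameter.
Centre = midpoint of AB = (0.5, -2), r² = 85/4 = 21.25.
r = √(21.25) ≈ 4.61.

4.61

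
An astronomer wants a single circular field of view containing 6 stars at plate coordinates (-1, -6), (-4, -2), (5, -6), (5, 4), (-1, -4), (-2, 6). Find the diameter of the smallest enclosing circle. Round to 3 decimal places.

By Welzl's lemma the MEC is supported by two points (diametrically opposite) or three points (on a circumcircle).
The farthest pair is (5, -6)–(-2, 6) with squared distance 193. The circle on this segment as diameter has centre (1.5, 0) and r² = 193/4 = 48.25.
Check (-1, -6): distance² to centre = 42.25 ≤ 48.25, so it lies inside.
All remaining points lie in this disk, and no smaller disk contains both endpoints, so this is the minimum enclosing circle.
Diameter = 2r = 2√(48.25) ≈ 13.892.

13.892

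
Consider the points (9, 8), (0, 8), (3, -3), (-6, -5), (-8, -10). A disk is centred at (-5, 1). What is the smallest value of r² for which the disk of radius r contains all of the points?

The required radius is the distance from (-5, 1) to the farthest point.
Squared distances: 245, 74, 80, 37, 130.
Maximum is 245, attained at (9, 8).

245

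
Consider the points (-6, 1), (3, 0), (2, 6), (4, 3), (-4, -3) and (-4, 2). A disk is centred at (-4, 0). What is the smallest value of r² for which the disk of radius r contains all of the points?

73

The required radius is the distance from (-4, 0) to the farthest point.
Squared distances: 5, 49, 72, 73, 9, 4.
Maximum is 73, attained at (4, 3).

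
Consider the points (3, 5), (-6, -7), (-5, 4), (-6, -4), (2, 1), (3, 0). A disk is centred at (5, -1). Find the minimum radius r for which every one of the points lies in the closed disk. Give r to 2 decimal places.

The required radius is the distance from (5, -1) to the farthest point.
Squared distances: 40, 157, 125, 130, 13, 5.
Maximum is 157, attained at (-6, -7).
r = √157 ≈ 12.53.

12.53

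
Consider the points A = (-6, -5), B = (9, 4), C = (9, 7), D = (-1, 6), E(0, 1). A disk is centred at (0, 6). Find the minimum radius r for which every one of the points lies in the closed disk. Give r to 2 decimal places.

The required radius is the distance from (0, 6) to the farthest point.
Squared distances: 157, 85, 82, 1, 25.
Maximum is 157, attained at A.
r = √157 ≈ 12.53.

12.53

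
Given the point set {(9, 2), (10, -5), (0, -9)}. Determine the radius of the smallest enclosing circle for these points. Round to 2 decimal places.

Call the three points A, B, C in the order given.
Side lengths²: AB² = 50, AC² = 202, BC² = 116.
Since AC² = 202 ≥ 116 + 50 = 166, the angle opposite AC is not acute, so the smallest enclosing circle has AC as diameter.
Centre = midpoint of AC = (4.5, -3.5), r² = 202/4 = 50.5.
r = √(50.5) ≈ 7.11.

7.11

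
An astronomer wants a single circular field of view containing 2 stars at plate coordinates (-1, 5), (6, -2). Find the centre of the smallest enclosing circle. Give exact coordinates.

The smallest circle enclosing two points has them as diameter endpoints.
Centre = midpoint = (2.5, 1.5); r² = |(-1, 5)−(6, -2)|²/4 = 98/4 = 24.5.
Centre = (2.5, 1.5).

(2.5, 1.5)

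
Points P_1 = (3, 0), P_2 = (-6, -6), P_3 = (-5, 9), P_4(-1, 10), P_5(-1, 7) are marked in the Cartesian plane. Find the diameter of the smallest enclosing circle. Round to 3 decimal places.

The farthest pair is P_2–P_4 with squared distance 281. The circle on this segment as diameter has centre (-3.5, 2) and r² = 281/4 = 70.25.
Check P_1: distance² to centre = 46.25 ≤ 70.25, so it lies inside.
All remaining points lie in this disk, and no smaller disk contains both endpoints, so this is the minimum enclosing circle.
Diameter = 2r = 2√(70.25) ≈ 16.763.

16.763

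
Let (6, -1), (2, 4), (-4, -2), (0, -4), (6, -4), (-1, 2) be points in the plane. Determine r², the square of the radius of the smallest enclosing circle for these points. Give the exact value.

The minimum enclosing circle is determined by three boundary points: (2, 4), (-4, -2), (6, -4).
Their circumcentre is (4/3, -4/3) with r² = 260/9.
The farthest remaining point (6, -1) is at distance² 197/9 ≤ 260/9.

260/9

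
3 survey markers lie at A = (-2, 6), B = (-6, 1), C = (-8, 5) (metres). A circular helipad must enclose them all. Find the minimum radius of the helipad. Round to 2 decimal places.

Side lengths²: AB² = 41, AC² = 37, BC² = 20.
Since AB² = 41 < 37 + 20 = 57, the triangle is acute, so the smallest enclosing circle is the circumcircle.
Circumcentre = (-62/13, 107/26), r² = 7585/676.
r = √(7585/676) ≈ 3.35.

3.35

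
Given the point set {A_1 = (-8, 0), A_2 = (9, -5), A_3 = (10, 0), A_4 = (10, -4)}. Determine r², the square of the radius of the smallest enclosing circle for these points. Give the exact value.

85

By Welzl's lemma the MEC is supported by two points (diametrically opposite) or three points (on a circumcircle).
The farthest pair is A_1–A_4 with squared distance 340. The circle on this segment as diameter has centre (1, -2) and r² = 340/4 = 85.
Check A_2: distance² to centre = 73 ≤ 85, so it lies inside.
All remaining points lie in this disk, and no smaller disk contains both endpoints, so this is the minimum enclosing circle.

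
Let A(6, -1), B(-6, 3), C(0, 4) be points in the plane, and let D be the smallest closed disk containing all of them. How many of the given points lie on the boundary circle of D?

Side lengths²: AB² = 160, AC² = 61, BC² = 37.
Since AB² = 160 ≥ 61 + 37 = 98, the angle opposite AB is not acute, so the smallest enclosing circle has AB as diameter.
Centre = midpoint of AB = (0, 1), r² = 160/4 = 40.
The points at distance exactly r from the centre are A, B — 2 points.

2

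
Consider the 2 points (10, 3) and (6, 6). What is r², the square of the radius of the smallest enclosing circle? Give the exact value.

The smallest circle enclosing two points has them as diameter endpoints.
Centre = midpoint = (8, 4.5); r² = |(10, 3)−(6, 6)|²/4 = 25/4 = 6.25.

6.25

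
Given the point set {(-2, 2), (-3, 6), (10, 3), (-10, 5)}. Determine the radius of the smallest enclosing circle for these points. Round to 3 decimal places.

10.050

The farthest pair is (10, 3)–(-10, 5) with squared distance 404. The circle on this segment as diameter has centre (0, 4) and r² = 404/4 = 101.
Check (-2, 2): distance² to centre = 8 ≤ 101, so it lies inside.
All remaining points lie in this disk, and no smaller disk contains both endpoints, so this is the minimum enclosing circle.
r = √101 ≈ 10.050.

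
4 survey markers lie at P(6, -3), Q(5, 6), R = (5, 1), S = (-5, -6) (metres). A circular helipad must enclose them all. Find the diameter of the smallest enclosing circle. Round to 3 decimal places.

The minimum enclosing circle of a finite set is fixed by two of the points (as a diameter) or three (as a circumcircle).
The farthest pair is Q–S with squared distance 244. The circle on this segment as diameter has centre (0, 0) and r² = 244/4 = 61.
Check P: distance² to centre = 45 ≤ 61, so it lies inside.
All remaining points lie in this disk, and no smaller disk contains both endpoints, so this is the minimum enclosing circle.
Diameter = 2r = 2√61 ≈ 15.620.

15.620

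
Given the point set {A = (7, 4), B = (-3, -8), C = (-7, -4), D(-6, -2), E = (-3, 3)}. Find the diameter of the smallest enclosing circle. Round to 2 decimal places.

A smallest enclosing disk is always determined by at most three of the input points on its boundary.
The minimum enclosing circle is determined by three boundary points: A, B, C.
Their circumcentre is (4/11, -7/11) with r² = 7930/121.
The farthest remaining point D is at distance² 5125/121 ≤ 7930/121.
Diameter = 2r = 2√(7930/121) ≈ 16.19.

16.19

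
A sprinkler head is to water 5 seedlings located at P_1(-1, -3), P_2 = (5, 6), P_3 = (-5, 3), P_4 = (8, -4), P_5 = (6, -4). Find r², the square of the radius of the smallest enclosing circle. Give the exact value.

54.5

By Welzl's lemma the MEC is supported by two points (diametrically opposite) or three points (on a circumcircle).
The farthest pair is P_3–P_4 with squared distance 218. The circle on this segment as diameter has centre (1.5, -0.5) and r² = 218/4 = 54.5.
Check P_1: distance² to centre = 12.5 ≤ 54.5, so it lies inside.
All remaining points lie in this disk, and no smaller disk contains both endpoints, so this is the minimum enclosing circle.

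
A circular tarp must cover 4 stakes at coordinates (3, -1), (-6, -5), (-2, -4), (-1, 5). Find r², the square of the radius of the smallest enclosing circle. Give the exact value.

The minimum enclosing circle is determined by three boundary points: (3, -1), (-6, -5), (-1, 5).
Their circumcentre is (-37/14, -3/7) with r² = 6305/196.
The farthest remaining point (-2, -4) is at distance² 2581/196 ≤ 6305/196.

6305/196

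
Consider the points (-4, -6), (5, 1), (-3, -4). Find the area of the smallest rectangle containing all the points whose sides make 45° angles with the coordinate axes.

24

In coordinates u = x + y, v = x − y the rectangle is axis-aligned; the map (x,y)→(u,v) scales areas by 2.
u-values: -10, 6, -7; range = 6 − (-10) = 16.
v-values: 2, 4, 1; range = 4 − 1 = 3.
Area = (16 × 3) / 2 = 24.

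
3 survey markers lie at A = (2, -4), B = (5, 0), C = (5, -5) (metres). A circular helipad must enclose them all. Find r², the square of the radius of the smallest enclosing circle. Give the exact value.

125/18

Side lengths²: AB² = 25, AC² = 10, BC² = 25.
Since BC² = 25 < 25 + 10 = 35, the triangle is acute, so the smallest enclosing circle is the circumcircle.
Circumcentre = (25/6, -2.5), r² = 125/18.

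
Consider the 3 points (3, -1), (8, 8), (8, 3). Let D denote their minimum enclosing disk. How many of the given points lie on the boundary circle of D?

Call the three points A, B, C in the order given.
Side lengths²: AB² = 106, AC² = 41, BC² = 25.
Since AB² = 106 ≥ 41 + 25 = 66, the angle opposite AB is not acute, so the smallest enclosing circle has AB as diameter.
Centre = midpoint of AB = (5.5, 3.5), r² = 106/4 = 26.5.
The points at distance exactly r from the centre are (3, -1), (8, 8) — 2 points.

2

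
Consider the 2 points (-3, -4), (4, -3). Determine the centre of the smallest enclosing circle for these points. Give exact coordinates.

The smallest circle enclosing two points has them as diameter endpoints.
Centre = midpoint = (0.5, -3.5); r² = |(-3, -4)−(4, -3)|²/4 = 50/4 = 12.5.
Centre = (0.5, -3.5).

(0.5, -3.5)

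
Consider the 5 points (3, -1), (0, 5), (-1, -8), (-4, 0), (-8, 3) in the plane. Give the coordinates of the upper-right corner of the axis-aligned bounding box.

x-range [-8, 3], y-range [-8, 5].
The upper-right corner is (3, 5).

(3, 5)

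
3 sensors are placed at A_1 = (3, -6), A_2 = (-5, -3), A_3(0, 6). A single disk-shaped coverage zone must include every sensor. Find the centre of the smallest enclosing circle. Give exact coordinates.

(35/58, -13/58)

Side lengths²: A_1A_2² = 73, A_1A_3² = 153, A_2A_3² = 106.
Since A_1A_3² = 153 < 106 + 73 = 179, the triangle is acute, so the smallest enclosing circle is the circumcircle.
Circumcentre = (35/58, -13/58), r² = 65773/1682.
Centre = (35/58, -13/58).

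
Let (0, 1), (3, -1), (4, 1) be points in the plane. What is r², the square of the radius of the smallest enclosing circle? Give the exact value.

Call the three points A, B, C in the order given.
Side lengths²: AB² = 13, AC² = 16, BC² = 5.
Since AC² = 16 < 13 + 5 = 18, the triangle is acute, so the smallest enclosing circle is the circumcircle.
Circumcentre = (2, 0.75), r² = 4.0625.

4.0625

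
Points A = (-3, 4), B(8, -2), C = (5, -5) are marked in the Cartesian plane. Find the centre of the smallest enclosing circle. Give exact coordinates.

Side lengths²: AB² = 157, AC² = 145, BC² = 18.
Since AB² = 157 < 145 + 18 = 163, the triangle is acute, so the smallest enclosing circle is the circumcircle.
Circumcentre = (79/34, 23/34), r² = 22765/578.
Centre = (79/34, 23/34).

(79/34, 23/34)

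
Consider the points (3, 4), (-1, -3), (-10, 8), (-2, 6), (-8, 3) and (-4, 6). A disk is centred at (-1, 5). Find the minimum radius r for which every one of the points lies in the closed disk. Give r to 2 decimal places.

9.49

The required radius is the distance from (-1, 5) to the farthest point.
Squared distances: 17, 64, 90, 2, 53, 10.
Maximum is 90, attained at (-10, 8).
r = √90 ≈ 9.49.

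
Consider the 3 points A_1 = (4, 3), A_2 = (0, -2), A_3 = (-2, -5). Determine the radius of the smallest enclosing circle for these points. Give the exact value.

5

Side lengths²: A_1A_2² = 41, A_1A_3² = 100, A_2A_3² = 13.
Since A_1A_3² = 100 ≥ 41 + 13 = 54, the angle opposite A_1A_3 is not acute, so the smallest enclosing circle has A_1A_3 as diameter.
Centre = midpoint of A_1A_3 = (1, -1), r² = 100/4 = 25.
r = √25 = 5.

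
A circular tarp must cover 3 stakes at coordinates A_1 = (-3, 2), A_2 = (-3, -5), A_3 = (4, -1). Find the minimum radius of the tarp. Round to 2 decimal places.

4.39

Side lengths²: A_1A_2² = 49, A_1A_3² = 58, A_2A_3² = 65.
Since A_2A_3² = 65 < 58 + 49 = 107, the triangle is acute, so the smallest enclosing circle is the circumcircle.
Circumcentre = (-5/14, -1.5), r² = 1885/98.
r = √(1885/98) ≈ 4.39.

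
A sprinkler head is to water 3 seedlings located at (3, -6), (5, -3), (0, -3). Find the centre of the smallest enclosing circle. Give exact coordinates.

Call the three points A, B, C in the order given.
Side lengths²: AB² = 13, AC² = 18, BC² = 25.
Since BC² = 25 < 18 + 13 = 31, the triangle is acute, so the smallest enclosing circle is the circumcircle.
Circumcentre = (2.5, -3.5), r² = 6.5.
Centre = (2.5, -3.5).

(2.5, -3.5)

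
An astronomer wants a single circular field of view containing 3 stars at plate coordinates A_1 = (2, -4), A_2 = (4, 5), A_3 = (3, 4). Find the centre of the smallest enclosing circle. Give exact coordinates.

(3, 0.5)

Side lengths²: A_1A_2² = 85, A_1A_3² = 65, A_2A_3² = 2.
Since A_1A_2² = 85 ≥ 65 + 2 = 67, the angle opposite A_1A_2 is not acute, so the smallest enclosing circle has A_1A_2 as diameter.
Centre = midpoint of A_1A_2 = (3, 0.5), r² = 85/4 = 21.25.
Centre = (3, 0.5).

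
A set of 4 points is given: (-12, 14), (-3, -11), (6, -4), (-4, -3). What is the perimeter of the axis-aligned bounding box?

86

Width = max x − min x = 6 − (-12) = 18.
Height = max y − min y = 14 − (-11) = 25.
Perimeter = 2(18 + 25) = 86.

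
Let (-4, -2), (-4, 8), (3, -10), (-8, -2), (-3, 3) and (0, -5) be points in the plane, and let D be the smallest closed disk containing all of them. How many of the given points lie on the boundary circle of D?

2

A smallest enclosing disk is always determined by at most three of the input points on its boundary.
The farthest pair is (-4, 8)–(3, -10) with squared distance 373. The circle on this segment as diameter has centre (-0.5, -1) and r² = 373/4 = 93.25.
Check (-4, -2): distance² to centre = 13.25 ≤ 93.25, so it lies inside.
All remaining points lie in this disk, and no smaller disk contains both endpoints, so this is the minimum enclosing circle.
The points at distance exactly r from the centre are (-4, 8), (3, -10) — 2 points.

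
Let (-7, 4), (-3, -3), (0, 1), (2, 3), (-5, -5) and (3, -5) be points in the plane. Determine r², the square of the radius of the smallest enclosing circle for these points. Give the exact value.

45.25

The minimum enclosing circle of a finite set is fixed by two of the points (as a diameter) or three (as a circumcircle).
The farthest pair is (-7, 4)–(3, -5) with squared distance 181. The circle on this segment as diameter has centre (-2, -0.5) and r² = 181/4 = 45.25.
Check (-3, -3): distance² to centre = 7.25 ≤ 45.25, so it lies inside.
All remaining points lie in this disk, and no smaller disk contains both endpoints, so this is the minimum enclosing circle.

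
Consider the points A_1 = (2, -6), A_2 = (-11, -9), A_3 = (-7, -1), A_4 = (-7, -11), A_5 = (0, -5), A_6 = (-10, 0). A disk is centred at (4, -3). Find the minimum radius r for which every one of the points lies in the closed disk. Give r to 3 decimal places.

The required radius is the distance from (4, -3) to the farthest point.
Squared distances: 13, 261, 125, 185, 20, 205.
Maximum is 261, attained at A_2.
r = √261 ≈ 16.155.

16.155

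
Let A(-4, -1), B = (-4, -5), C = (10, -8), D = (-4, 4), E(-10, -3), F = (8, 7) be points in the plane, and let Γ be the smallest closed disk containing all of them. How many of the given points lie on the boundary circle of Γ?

3

A smallest enclosing disk is always determined by at most three of the input points on its boundary.
The minimum enclosing circle is determined by three boundary points: C, E, F.
Their circumcentre is (57/58, -91/58) with r² = 206329/1682.
The farthest remaining point D is at distance² 93925/1682 ≤ 206329/1682.
The points at distance exactly r from the centre are C, E, F — 3 points.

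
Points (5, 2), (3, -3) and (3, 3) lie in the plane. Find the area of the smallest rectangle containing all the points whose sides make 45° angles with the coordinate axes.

In coordinates u = x + y, v = x − y the rectangle is axis-aligned; the map (x,y)→(u,v) scales areas by 2.
u-values: 7, 0, 6; range = 7 − 0 = 7.
v-values: 3, 6, 0; range = 6 − 0 = 6.
Area = (7 × 6) / 2 = 21.

21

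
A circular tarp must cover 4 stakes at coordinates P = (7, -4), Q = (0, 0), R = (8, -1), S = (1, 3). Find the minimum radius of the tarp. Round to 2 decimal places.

4.61

The minimum enclosing circle of a finite set is fixed by two of the points (as a diameter) or three (as a circumcircle).
The farthest pair is P–S with squared distance 85. The circle on this segment as diameter has centre (4, -0.5) and r² = 85/4 = 21.25.
Check Q: distance² to centre = 16.25 ≤ 21.25, so it lies inside.
All remaining points lie in this disk, and no smaller disk contains both endpoints, so this is the minimum enclosing circle.
r = √(21.25) ≈ 4.61.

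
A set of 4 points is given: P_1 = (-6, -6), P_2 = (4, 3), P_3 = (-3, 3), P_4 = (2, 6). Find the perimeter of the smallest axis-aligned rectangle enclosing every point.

44

Width = max x − min x = 4 − (-6) = 10.
Height = max y − min y = 6 − (-6) = 12.
Perimeter = 2(10 + 12) = 44.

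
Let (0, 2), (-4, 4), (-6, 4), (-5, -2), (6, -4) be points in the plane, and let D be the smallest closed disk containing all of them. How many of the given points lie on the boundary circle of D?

By Welzl's lemma the MEC is supported by two points (diametrically opposite) or three points (on a circumcircle).
The farthest pair is (-6, 4)–(6, -4) with squared distance 208. The circle on this segment as diameter has centre (0, 0) and r² = 208/4 = 52.
Check (0, 2): distance² to centre = 4 ≤ 52, so it lies inside.
All remaining points lie in this disk, and no smaller disk contains both endpoints, so this is the minimum enclosing circle.
The points at distance exactly r from the centre are (-6, 4), (6, -4) — 2 points.

2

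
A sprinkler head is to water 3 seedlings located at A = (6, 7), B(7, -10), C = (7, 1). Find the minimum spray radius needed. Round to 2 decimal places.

8.51

Side lengths²: AB² = 290, AC² = 37, BC² = 121.
Since AB² = 290 ≥ 121 + 37 = 158, the angle opposite AB is not acute, so the smallest enclosing circle has AB as diameter.
Centre = midpoint of AB = (6.5, -1.5), r² = 290/4 = 72.5.
r = √(72.5) ≈ 8.51.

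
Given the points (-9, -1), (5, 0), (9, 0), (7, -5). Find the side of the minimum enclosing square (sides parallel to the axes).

The bounding box has width 18 and height 5.
An axis-aligned square enclosing the set must have side ≥ max(width, height).
So the minimum side is max(18, 5) = 18.

18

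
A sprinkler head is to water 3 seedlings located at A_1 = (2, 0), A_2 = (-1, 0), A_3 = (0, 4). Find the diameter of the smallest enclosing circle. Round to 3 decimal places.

Side lengths²: A_1A_2² = 9, A_1A_3² = 20, A_2A_3² = 17.
Since A_1A_3² = 20 < 17 + 9 = 26, the triangle is acute, so the smallest enclosing circle is the circumcircle.
Circumcentre = (0.5, 1.75), r² = 5.3125.
Diameter = 2r = 2√(5.3125) ≈ 4.610.

4.610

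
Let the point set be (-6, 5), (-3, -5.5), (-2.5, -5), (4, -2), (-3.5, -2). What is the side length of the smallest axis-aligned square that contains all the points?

The bounding box has width 10 and height 10.5.
An axis-aligned square enclosing the set must have side ≥ max(width, height).
So the minimum side is max(10, 10.5) = 10.5.

10.5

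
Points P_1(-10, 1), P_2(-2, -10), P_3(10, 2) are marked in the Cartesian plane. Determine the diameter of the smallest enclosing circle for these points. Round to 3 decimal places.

20.273

Side lengths²: P_1P_2² = 185, P_1P_3² = 401, P_2P_3² = 288.
Since P_1P_3² = 401 < 288 + 185 = 473, the triangle is acute, so the smallest enclosing circle is the circumcircle.
Circumcentre = (3/38, -3/38), r² = 74185/722.
Diameter = 2r = 2√(74185/722) ≈ 20.273.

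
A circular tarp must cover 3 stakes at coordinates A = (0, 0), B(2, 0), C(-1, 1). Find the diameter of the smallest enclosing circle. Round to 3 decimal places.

Side lengths²: AB² = 4, AC² = 2, BC² = 10.
Since BC² = 10 ≥ 4 + 2 = 6, the angle opposite BC is not acute, so the smallest enclosing circle has BC as diameter.
Centre = midpoint of BC = (0.5, 0.5), r² = 10/4 = 2.5.
Diameter = 2r = 2√(2.5) ≈ 3.162.

3.162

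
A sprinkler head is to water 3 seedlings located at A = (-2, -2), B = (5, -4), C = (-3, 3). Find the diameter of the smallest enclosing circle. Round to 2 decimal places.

10.63

Side lengths²: AB² = 53, AC² = 26, BC² = 113.
Since BC² = 113 ≥ 53 + 26 = 79, the angle opposite BC is not acute, so the smallest enclosing circle has BC as diameter.
Centre = midpoint of BC = (1, -0.5), r² = 113/4 = 28.25.
Diameter = 2r = 2√(28.25) ≈ 10.63.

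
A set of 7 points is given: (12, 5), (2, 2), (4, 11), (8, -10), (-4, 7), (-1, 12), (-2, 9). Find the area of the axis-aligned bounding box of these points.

x ranges over [-4, 12], width 16.
y ranges over [-10, 12], height 22.
Area = 16 × 22 = 352.

352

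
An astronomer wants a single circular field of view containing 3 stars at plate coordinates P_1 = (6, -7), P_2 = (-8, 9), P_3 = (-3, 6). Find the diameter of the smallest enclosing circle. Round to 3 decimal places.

21.260

Side lengths²: P_1P_2² = 452, P_1P_3² = 250, P_2P_3² = 34.
Since P_1P_2² = 452 ≥ 250 + 34 = 284, the angle opposite P_1P_2 is not acute, so the smallest enclosing circle has P_1P_2 as diameter.
Centre = midpoint of P_1P_2 = (-1, 1), r² = 452/4 = 113.
Diameter = 2r = 2√113 ≈ 21.260.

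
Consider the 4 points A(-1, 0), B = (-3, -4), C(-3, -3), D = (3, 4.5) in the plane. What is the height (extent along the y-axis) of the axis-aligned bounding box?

max y = 4.5, min y = -4, so height = 8.5.

8.5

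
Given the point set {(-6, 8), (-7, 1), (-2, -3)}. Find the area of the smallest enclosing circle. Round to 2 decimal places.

Call the three points A, B, C in the order given.
Side lengths²: AB² = 50, AC² = 137, BC² = 41.
Since AC² = 137 ≥ 50 + 41 = 91, the angle opposite AC is not acute, so the smallest enclosing circle has AC as diameter.
Centre = midpoint of AC = (-4, 2.5), r² = 137/4 = 34.25.
Area = π·r² = π·34.25 ≈ 107.60.

107.60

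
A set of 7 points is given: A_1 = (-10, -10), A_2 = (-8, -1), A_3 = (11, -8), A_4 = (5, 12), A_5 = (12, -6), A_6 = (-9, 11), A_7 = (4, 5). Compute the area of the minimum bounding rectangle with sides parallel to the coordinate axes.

x ranges over [-10, 12], width 22.
y ranges over [-10, 12], height 22.
Area = 22 × 22 = 484.

484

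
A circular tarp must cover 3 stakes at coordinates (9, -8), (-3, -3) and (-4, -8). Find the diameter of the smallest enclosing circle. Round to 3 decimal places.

Call the three points A, B, C in the order given.
Side lengths²: AB² = 169, AC² = 169, BC² = 26.
Since AC² = 169 < 169 + 26 = 195, the triangle is acute, so the smallest enclosing circle is the circumcircle.
Circumcentre = (2.5, -6.7), r² = 43.94.
Diameter = 2r = 2√(43.94) ≈ 13.257.

13.257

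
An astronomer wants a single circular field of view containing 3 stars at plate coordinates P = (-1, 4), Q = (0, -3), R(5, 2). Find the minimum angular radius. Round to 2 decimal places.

3.95

Side lengths²: PQ² = 50, PR² = 40, QR² = 50.
Since QR² = 50 < 50 + 40 = 90, the triangle is acute, so the smallest enclosing circle is the circumcircle.
Circumcentre = (1.25, 0.75), r² = 15.625.
r = √(15.625) ≈ 3.95.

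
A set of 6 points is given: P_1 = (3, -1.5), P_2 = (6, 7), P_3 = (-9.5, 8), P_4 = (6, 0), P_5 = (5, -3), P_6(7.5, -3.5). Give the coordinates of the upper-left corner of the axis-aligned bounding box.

x-range [-9.5, 7.5], y-range [-3.5, 8].
The upper-left corner is (-9.5, 8).

(-9.5, 8)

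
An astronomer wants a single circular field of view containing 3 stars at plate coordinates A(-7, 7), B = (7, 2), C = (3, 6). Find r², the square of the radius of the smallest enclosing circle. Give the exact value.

55.25

Side lengths²: AB² = 221, AC² = 101, BC² = 32.
Since AB² = 221 ≥ 101 + 32 = 133, the angle opposite AB is not acute, so the smallest enclosing circle has AB as diameter.
Centre = midpoint of AB = (0, 4.5), r² = 221/4 = 55.25.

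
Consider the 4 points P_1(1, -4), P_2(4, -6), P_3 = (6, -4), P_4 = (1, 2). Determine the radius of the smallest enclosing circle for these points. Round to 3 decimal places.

A smallest enclosing disk is always determined by at most three of the input points on its boundary.
The farthest pair is P_2–P_4 with squared distance 73. The circle on this segment as diameter has centre (2.5, -2) and r² = 73/4 = 18.25.
Check P_1: distance² to centre = 6.25 ≤ 18.25, so it lies inside.
All remaining points lie in this disk, and no smaller disk contains both endpoints, so this is the minimum enclosing circle.
r = √(18.25) ≈ 4.272.

4.272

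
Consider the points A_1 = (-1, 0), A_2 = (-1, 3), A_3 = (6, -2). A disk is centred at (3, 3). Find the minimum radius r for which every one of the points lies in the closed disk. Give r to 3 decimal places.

The required radius is the distance from (3, 3) to the farthest point.
Squared distances: 25, 16, 34.
Maximum is 34, attained at A_3.
r = √34 ≈ 5.831.

5.831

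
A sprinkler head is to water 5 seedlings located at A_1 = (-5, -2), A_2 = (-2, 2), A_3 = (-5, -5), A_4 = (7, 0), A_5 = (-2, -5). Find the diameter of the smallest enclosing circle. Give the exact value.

The minimum enclosing circle of a finite set is fixed by two of the points (as a diameter) or three (as a circumcircle).
The farthest pair is A_3–A_4 with squared distance 169. The circle on this segment as diameter has centre (1, -2.5) and r² = 169/4 = 42.25.
Check A_1: distance² to centre = 36.25 ≤ 42.25, so it lies inside.
All remaining points lie in this disk, and no smaller disk contains both endpoints, so this is the minimum enclosing circle.
Diameter = 2r = 2√(42.25) = 13.

13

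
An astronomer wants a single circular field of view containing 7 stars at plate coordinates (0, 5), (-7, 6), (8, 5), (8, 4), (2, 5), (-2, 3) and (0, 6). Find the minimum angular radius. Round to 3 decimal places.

A smallest enclosing disk is always determined by at most three of the input points on its boundary.
The farthest pair is (-7, 6)–(8, 4) with squared distance 229. The circle on this segment as diameter has centre (0.5, 5) and r² = 229/4 = 57.25.
Check (0, 5): distance² to centre = 0.25 ≤ 57.25, so it lies inside.
All remaining points lie in this disk, and no smaller disk contains both endpoints, so this is the minimum enclosing circle.
r = √(57.25) ≈ 7.566.

7.566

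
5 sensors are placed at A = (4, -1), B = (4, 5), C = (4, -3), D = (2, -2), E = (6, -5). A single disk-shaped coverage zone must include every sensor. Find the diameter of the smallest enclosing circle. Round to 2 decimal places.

By Welzl's lemma the MEC is supported by two points (diametrically opposite) or three points (on a circumcircle).
The farthest pair is B–E with squared distance 104. The circle on this segment as diameter has centre (5, 0) and r² = 104/4 = 26.
Check A: distance² to centre = 2 ≤ 26, so it lies inside.
All remaining points lie in this disk, and no smaller disk contains both endpoints, so this is the minimum enclosing circle.
Diameter = 2r = 2√26 ≈ 10.20.

10.20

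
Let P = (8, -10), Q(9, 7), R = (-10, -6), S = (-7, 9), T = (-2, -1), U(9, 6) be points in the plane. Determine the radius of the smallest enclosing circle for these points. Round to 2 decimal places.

12.10

By Welzl's lemma the MEC is supported by two points (diametrically opposite) or three points (on a circumcircle).
The farthest pair is P–S with squared distance 586. The circle on this segment as diameter has centre (0.5, -0.5) and r² = 586/4 = 146.5.
Check Q: distance² to centre = 128.5 ≤ 146.5, so it lies inside.
All remaining points lie in this disk, and no smaller disk contains both endpoints, so this is the minimum enclosing circle.
r = √(146.5) ≈ 12.10.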